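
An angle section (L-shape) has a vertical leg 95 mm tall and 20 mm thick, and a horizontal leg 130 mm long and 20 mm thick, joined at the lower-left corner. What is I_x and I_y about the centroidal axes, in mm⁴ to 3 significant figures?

Split into non-overlapping primitives; take the origin at the lower-left of the bounding box.
Vertical leg: 20 × 95, A = 1 900 mm², y = 47.5 mm, Ī = 1 428 958 mm⁴.
Horizontal leg (remainder): 110 × 20, A = 2 200 mm², y = 10 mm, Ī = 73 333 mm⁴.
Centroid: ȳ = ΣA·y / ΣA = 27.378 mm.
Transfer each piece to the centroidal x-axis using Ī + A·d² with d = y − 27.378:
  vertical leg: d = 20.122 mm → contributes +2 198 255 mm⁴
  horizontal leg (remainder): d = -17.378 mm → contributes +737 726 mm⁴
Total I = 2 935 981 mm⁴.
For the y-axis: x̄ = 44.878 mm.
Repeating about the centroidal y-axis gives I_y = 6 589 106 mm⁴.

I_x ≈ 2.94 × 10⁶ mm⁴, I_y ≈ 6.59 × 10⁶ mm⁴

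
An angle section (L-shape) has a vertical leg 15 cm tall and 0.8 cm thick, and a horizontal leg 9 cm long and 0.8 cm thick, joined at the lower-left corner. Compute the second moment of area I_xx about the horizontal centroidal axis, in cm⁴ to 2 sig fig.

I_xx ≈ 440 cm⁴

Split into non-overlapping primitives; take the origin at the lower-left of the bounding box.
Vertical leg: 0.8 × 15, A = 12 cm², y = 7.5 cm, Ī = 225 cm⁴.
Horizontal leg (remainder): 8.2 × 0.8, A = 6.56 cm², y = 0.4 cm, Ī = 0.3499 cm⁴.
Centroid: ȳ = ΣA·y / ΣA = 4.991 cm.
Transfer each piece to the horizontal centroidal axis using Ī + A·d² with d = y − 4.991:
  vertical leg: d = 2.509 cm → contributes +300.6 cm⁴
  horizontal leg (remainder): d = -4.591 cm → contributes +138.6 cm⁴
Total I = 439.2 cm⁴.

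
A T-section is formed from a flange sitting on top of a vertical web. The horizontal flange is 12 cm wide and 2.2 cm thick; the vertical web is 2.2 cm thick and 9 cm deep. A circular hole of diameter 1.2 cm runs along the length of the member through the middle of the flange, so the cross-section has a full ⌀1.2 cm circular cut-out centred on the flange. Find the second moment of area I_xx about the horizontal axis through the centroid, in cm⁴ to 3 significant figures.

I_xx ≈ 492 cm⁴

Decompose the section into non-overlapping parts with the origin at the bottom-left of its bounding rectangle.
Flange: 12 × 2.2, A = 26.4 cm², y = 10.1 cm, Ī = 10.648 cm⁴.
Web: 2.2 × 9, A = 19.8 cm², y = 4.5 cm, Ī = 133.65 cm⁴.
Hole (subtracted): ⌀1.2, A = 1.131 cm², y = 10.1 cm, Ī = 0.10179 cm⁴.
Centroid: ȳ = ΣA·y / ΣA = 7.6398 cm.
Transfer each piece to the horizontal axis through the centroid using Ī + A·d² with d = y − 7.6398:
  flange: d = 2.4602 cm → contributes +170.44 cm⁴
  web: d = -3.1398 cm → contributes +328.84 cm⁴
  hole: d = 2.4602 cm → contributes −6.9472 cm⁴
Total I = 492.33 cm⁴.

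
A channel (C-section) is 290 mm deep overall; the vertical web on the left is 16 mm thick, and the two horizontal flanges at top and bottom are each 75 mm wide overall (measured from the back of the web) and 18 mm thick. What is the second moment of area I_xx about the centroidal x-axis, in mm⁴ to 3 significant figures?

I_xx ≈ 7.19 × 10⁷ mm⁴

Decompose the section into non-overlapping parts with the origin at the bottom-left of its bounding rectangle.
Web: 16 × 290, A = 4 640 mm², y = 145 mm, Ī = 32 518 667 mm⁴.
Top flange (beyond web): 59 × 18, A = 1 062 mm², y = 281 mm, Ī = 28 674 mm⁴.
Bottom flange (beyond web): 59 × 18, A = 1 062 mm², y = 9 mm, Ī = 28 674 mm⁴.
By symmetry the centroid is at mid-height, ȳ = 145 mm.
Transfer each piece to the centroidal x-axis using Ī + A·d² with d = y − 145:
  web: d = 0 mm → contributes +32 518 667 mm⁴
  top flange (beyond web): d = 136 mm → contributes +19 671 426 mm⁴
  bottom flange (beyond web): d = -136 mm → contributes +19 671 426 mm⁴
Total I = 71 861 519 mm⁴.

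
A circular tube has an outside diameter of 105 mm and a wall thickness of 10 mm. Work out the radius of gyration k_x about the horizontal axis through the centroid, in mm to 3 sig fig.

Decompose the section into non-overlapping parts with the origin at the bottom-left of its bounding rectangle.
Outer circle: ⌀105, A = 8 659 mm², y = 52.5 mm, Ī = 5 966 602 mm⁴.
Bore (subtracted): ⌀85, A = 5674.5 mm², y = 52.5 mm, Ī = 2 562 392 mm⁴.
By symmetry the centroid is at mid-height, ȳ = 52.5 mm.
All pieces are centred on the horizontal axis through the centroid, so I = ΣĪ (holes subtracted) = 3 404 210 mm⁴.
Radius of gyration: k = √(I/A) = √(3 404 210 / 2984.5) = 33.773 mm.

k_x ≈ 33.8 mm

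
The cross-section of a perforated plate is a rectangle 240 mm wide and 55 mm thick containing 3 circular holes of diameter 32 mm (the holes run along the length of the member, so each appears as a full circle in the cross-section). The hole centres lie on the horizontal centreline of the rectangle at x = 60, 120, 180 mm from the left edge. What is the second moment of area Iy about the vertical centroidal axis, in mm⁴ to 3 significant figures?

Iy ≈ 5.74 × 10⁷ mm⁴

Break the section into simple shapes (no overlaps), measuring from the bottom-left corner of the bounding box.
Plate: 240 × 55, A = 13 200 mm², x = 120 mm, Ī = 63 360 000 mm⁴.
Hole 1 (subtracted): ⌀32, A = 804.25 mm², x = 60 mm, Ī = 51 472 mm⁴.
Hole 2 (subtracted): ⌀32, A = 804.25 mm², x = 120 mm, Ī = 51 472 mm⁴.
Hole 3 (subtracted): ⌀32, A = 804.25 mm², x = 180 mm, Ī = 51 472 mm⁴.
By symmetry the centroid is at mid-width, x̄ = 120 mm.
Transfer each piece to the vertical centroidal axis using Ī + A·d² with d = x − 120:
  plate: d = 0 mm → contributes +63 360 000 mm⁴
  hole 1: d = -60 mm → contributes −2 946 764 mm⁴
  hole 2: d = 0 mm → contributes −51 472 mm⁴
  hole 3: d = 60 mm → contributes −2 946 764 mm⁴
Total I = 57 415 001 mm⁴.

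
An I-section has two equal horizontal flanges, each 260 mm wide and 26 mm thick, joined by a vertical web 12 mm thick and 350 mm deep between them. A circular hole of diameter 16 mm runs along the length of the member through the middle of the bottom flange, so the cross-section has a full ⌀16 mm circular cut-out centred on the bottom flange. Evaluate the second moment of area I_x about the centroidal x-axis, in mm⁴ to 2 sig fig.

I_x ≈ 5.1 × 10⁸ mm⁴

Treat the section as a set of non-overlapping primitives; coordinates are from the bounding-box lower-left.
Bottom flange: 260 × 26, A = 6 760 mm², y = 13 mm, Ī = 380 813 mm⁴.
Web: 12 × 350, A = 4 200 mm², y = 201 mm, Ī = 42 875 000 mm⁴.
Top flange: 260 × 26, A = 6 760 mm², y = 389 mm, Ī = 380 813 mm⁴.
Hole (subtracted): ⌀16, A = 201.1 mm², y = 13 mm, Ī = 3 217 mm⁴.
Centroid: ȳ = ΣA·y / ΣA = 203.2 mm.
Transfer each piece to the centroidal x-axis using Ī + A·d² with d = y − 203.2:
  bottom flange: d = -190.2 mm → contributes +244 821 939 mm⁴
  web: d = -2.158 mm → contributes +42 894 553 mm⁴
  top flange: d = 185.8 mm → contributes +233 853 509 mm⁴
  hole: d = -190.2 mm → contributes −7 273 602 mm⁴
Total I = 514 296 399 mm⁴.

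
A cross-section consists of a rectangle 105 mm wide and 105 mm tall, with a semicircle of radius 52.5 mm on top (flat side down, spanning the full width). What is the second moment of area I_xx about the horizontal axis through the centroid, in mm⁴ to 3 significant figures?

Decompose the section into non-overlapping parts with the origin at the bottom-left of its bounding rectangle.
Rectangular body: 105 × 105, A = 11 025 mm², y = 52.5 mm, Ī = 10 129 219 mm⁴.
Semicircular cap: semicircle r = 52.5, A = 4329.5 mm², y = 127.28 mm, Ī = 833 814 mm⁴.
Centroid: ȳ = ΣA·y / ΣA = 73.586 mm.
Transfer each piece to the horizontal axis through the centroid using Ī + A·d² with d = y − 73.586:
  rectangular body: d = -21.086 mm → contributes +15 031 231 mm⁴
  semicircular cap: d = 53.696 mm → contributes +13 316 685 mm⁴
Total I = 28 347 916 mm⁴.

I_xx ≈ 2.83 × 10⁷ mm⁴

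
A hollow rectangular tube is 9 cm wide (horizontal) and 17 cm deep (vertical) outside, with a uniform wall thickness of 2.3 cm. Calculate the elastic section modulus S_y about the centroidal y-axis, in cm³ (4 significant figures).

Split into non-overlapping primitives; take the origin at the lower-left of the bounding box.
Outer rectangle: 9 × 17, A = 153 cm², x = 4.5 cm, Ī = 1032.75 cm⁴.
Inner void (subtracted): 4.4 × 12.4, A = 54.56 cm², x = 4.5 cm, Ī = 88.0235 cm⁴.
By symmetry the centroid is at mid-width, x̄ = 4.5 cm.
All pieces are centred on the centroidal y-axis, so I = ΣĪ (holes subtracted) = 944.727 cm⁴.
Extreme fibre distance c = 4.5 cm; S = I/c = 209.939 cm³.

S_y ≈ 209.9 cm³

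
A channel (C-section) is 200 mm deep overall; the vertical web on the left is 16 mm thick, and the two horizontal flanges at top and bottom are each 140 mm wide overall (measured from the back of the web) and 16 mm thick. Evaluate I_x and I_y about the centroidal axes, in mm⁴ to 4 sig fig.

I_x ≈ 4.434 × 10⁷ mm⁴, I_y ≈ 1.383 × 10⁷ mm⁴

Treat the section as a set of non-overlapping primitives; coordinates are from the bounding-box lower-left.
Web: 16 × 200, A = 3 200 mm², y = 100 mm, Ī = 10 666 667 mm⁴.
Top flange (beyond web): 124 × 16, A = 1 984 mm², y = 192 mm, Ī = 42325.3 mm⁴.
Bottom flange (beyond web): 124 × 16, A = 1 984 mm², y = 8 mm, Ī = 42325.3 mm⁴.
By symmetry the centroid is at mid-height, ȳ = 100 mm.
Transfer each piece to the centroidal x-axis using Ī + A·d² with d = y − 100:
  web: d = 0 mm → contributes +10 666 667 mm⁴
  top flange (beyond web): d = 92 mm → contributes +16 834 901 mm⁴
  bottom flange (beyond web): d = -92 mm → contributes +16 834 901 mm⁴
Total I = 44 336 469 mm⁴.
For the y-axis: x̄ = 46.75 mm.
Repeating about the centroidal y-axis gives I_y = 13 832 597 mm⁴.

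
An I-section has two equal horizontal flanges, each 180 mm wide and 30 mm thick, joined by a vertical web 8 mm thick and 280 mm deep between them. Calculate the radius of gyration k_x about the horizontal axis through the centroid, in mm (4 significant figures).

Treat the section as a set of non-overlapping primitives; coordinates are from the bounding-box lower-left.
Bottom flange: 180 × 30, A = 5 400 mm², y = 15 mm, Ī = 405 000 mm⁴.
Web: 8 × 280, A = 2 240 mm², y = 170 mm, Ī = 14 634 667 mm⁴.
Top flange: 180 × 30, A = 5 400 mm², y = 325 mm, Ī = 405 000 mm⁴.
By symmetry the centroid is at mid-height, ȳ = 170 mm.
Transfer each piece to the horizontal axis through the centroid using Ī + A·d² with d = y − 170:
  bottom flange: d = -155 mm → contributes +130 140 000 mm⁴
  web: d = 0 mm → contributes +14 634 667 mm⁴
  top flange: d = 155 mm → contributes +130 140 000 mm⁴
Total I = 274 914 667 mm⁴.
Radius of gyration: k = √(I/A) = √(274 914 667 / 13 040) = 145.198 mm.

k_x ≈ 145.2 mm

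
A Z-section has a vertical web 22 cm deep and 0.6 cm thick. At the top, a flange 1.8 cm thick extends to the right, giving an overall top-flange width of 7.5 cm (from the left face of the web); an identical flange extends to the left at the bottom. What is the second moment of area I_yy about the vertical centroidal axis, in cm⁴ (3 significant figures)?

Treat the section as a set of non-overlapping primitives; coordinates are from the bounding-box lower-left.
Web: 0.6 × 22, A = 13.2 cm², x = 7.2 cm, Ī = 0.396 cm⁴.
Top flange (beyond web): 6.9 × 1.8, A = 12.42 cm², x = 10.95 cm, Ī = 49.276 cm⁴.
Bottom flange (beyond web): 6.9 × 1.8, A = 12.42 cm², x = 3.45 cm, Ī = 49.276 cm⁴.
Centroid: x̄ = ΣA·x / ΣA = 7.2 cm.
Transfer each piece to the vertical centroidal axis using Ī + A·d² with d = x − 7.2:
  web: d = 0 cm → contributes +0.396 cm⁴
  top flange (beyond web): d = 3.75 cm → contributes +223.93 cm⁴
  bottom flange (beyond web): d = -3.75 cm → contributes +223.93 cm⁴
Total I = 448.26 cm⁴.

I_yy ≈ 448 cm⁴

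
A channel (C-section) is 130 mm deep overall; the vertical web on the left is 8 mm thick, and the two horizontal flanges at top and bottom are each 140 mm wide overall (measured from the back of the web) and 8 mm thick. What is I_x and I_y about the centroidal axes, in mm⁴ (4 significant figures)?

Split into non-overlapping primitives; take the origin at the lower-left of the bounding box.
Web: 8 × 130, A = 1 040 mm², y = 65 mm, Ī = 1 464 667 mm⁴.
Top flange (beyond web): 132 × 8, A = 1 056 mm², y = 126 mm, Ī = 5 632 mm⁴.
Bottom flange (beyond web): 132 × 8, A = 1 056 mm², y = 4 mm, Ī = 5 632 mm⁴.
By symmetry the centroid is at mid-height, ȳ = 65 mm.
Transfer each piece to the centroidal x-axis using Ī + A·d² with d = y − 65:
  web: d = 0 mm → contributes +1 464 667 mm⁴
  top flange (beyond web): d = 61 mm → contributes +3 935 008 mm⁴
  bottom flange (beyond web): d = -61 mm → contributes +3 935 008 mm⁴
Total I = 9 334 683 mm⁴.
For the y-axis: x̄ = 50.9036 mm.
Repeating about the centroidal y-axis gives I_y = 6 486 749 mm⁴.

I_x ≈ 9.335 × 10⁶ mm⁴, I_y ≈ 6.487 × 10⁶ mm⁴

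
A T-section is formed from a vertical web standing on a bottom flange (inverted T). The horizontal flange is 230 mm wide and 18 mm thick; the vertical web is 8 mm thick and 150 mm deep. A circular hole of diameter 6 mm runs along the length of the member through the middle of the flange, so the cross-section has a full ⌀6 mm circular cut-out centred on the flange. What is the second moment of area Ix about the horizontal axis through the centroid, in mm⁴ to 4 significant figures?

Ix ≈ 8.916 × 10⁶ mm⁴

Break the section into simple shapes (no overlaps), measuring from the bottom-left corner of the bounding box.
Flange: 230 × 18, A = 4 140 mm², y = 9 mm, Ī = 111 780 mm⁴.
Web: 8 × 150, A = 1 200 mm², y = 93 mm, Ī = 2 250 000 mm⁴.
Hole (subtracted): ⌀6, A = 28.2743 mm², y = 9 mm, Ī = 63.6173 mm⁴.
Centroid: ȳ = ΣA·y / ΣA = 27.9769 mm.
Transfer each piece to the horizontal axis through the centroid using Ī + A·d² with d = y − 27.9769:
  flange: d = -18.9769 mm → contributes +1 602 686 mm⁴
  web: d = 65.0231 mm → contributes +7 323 607 mm⁴
  hole: d = -18.9769 mm → contributes −10245.8 mm⁴
Total I = 8 916 047 mm⁴.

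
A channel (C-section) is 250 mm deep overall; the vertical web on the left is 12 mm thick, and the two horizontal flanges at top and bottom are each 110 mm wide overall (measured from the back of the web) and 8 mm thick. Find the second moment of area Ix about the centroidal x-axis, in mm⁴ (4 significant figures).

Ix ≈ 3.859 × 10⁷ mm⁴

Decompose the section into non-overlapping parts with the origin at the bottom-left of its bounding rectangle.
Web: 12 × 250, A = 3 000 mm², y = 125 mm, Ī = 15 625 000 mm⁴.
Top flange (beyond web): 98 × 8, A = 784 mm², y = 246 mm, Ī = 4181.33 mm⁴.
Bottom flange (beyond web): 98 × 8, A = 784 mm², y = 4 mm, Ī = 4181.33 mm⁴.
By symmetry the centroid is at mid-height, ȳ = 125 mm.
Transfer each piece to the centroidal x-axis using Ī + A·d² with d = y − 125:
  web: d = 0 mm → contributes +15 625 000 mm⁴
  top flange (beyond web): d = 121 mm → contributes +11 482 725 mm⁴
  bottom flange (beyond web): d = -121 mm → contributes +11 482 725 mm⁴
Total I = 38 590 451 mm⁴.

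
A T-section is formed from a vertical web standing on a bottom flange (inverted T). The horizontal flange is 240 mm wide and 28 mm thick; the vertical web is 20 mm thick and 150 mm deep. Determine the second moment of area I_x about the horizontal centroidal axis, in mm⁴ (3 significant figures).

I_x ≈ 2.25 × 10⁷ mm⁴

Decompose the section into non-overlapping parts with the origin at the bottom-left of its bounding rectangle.
Flange: 240 × 28, A = 6 720 mm², y = 14 mm, Ī = 439 040 mm⁴.
Web: 20 × 150, A = 3 000 mm², y = 103 mm, Ī = 5 625 000 mm⁴.
Centroid: ȳ = ΣA·y / ΣA = 41.469 mm.
Transfer each piece to the horizontal centroidal axis using Ī + A·d² with d = y − 41.469:
  flange: d = -27.469 mm → contributes +5 509 639 mm⁴
  web: d = 61.531 mm → contributes +16 983 142 mm⁴
Total I = 22 492 781 mm⁴.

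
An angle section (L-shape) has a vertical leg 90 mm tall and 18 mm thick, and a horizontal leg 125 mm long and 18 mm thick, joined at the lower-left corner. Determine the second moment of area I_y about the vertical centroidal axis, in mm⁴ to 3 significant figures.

I_y ≈ 5.32 × 10⁶ mm⁴

Break the section into simple shapes (no overlaps), measuring from the bottom-left corner of the bounding box.
Vertical leg: 18 × 90, A = 1 620 mm², x = 9 mm, Ī = 43 740 mm⁴.
Horizontal leg (remainder): 107 × 18, A = 1 926 mm², x = 71.5 mm, Ī = 1 837 565 mm⁴.
Centroid: x̄ = ΣA·x / ΣA = 42.947 mm.
Transfer each piece to the vertical centroidal axis using Ī + A·d² with d = x − 42.947:
  vertical leg: d = -33.947 mm → contributes +1 910 593 mm⁴
  horizontal leg (remainder): d = 28.553 mm → contributes +3 407 815 mm⁴
Total I = 5 318 408 mm⁴.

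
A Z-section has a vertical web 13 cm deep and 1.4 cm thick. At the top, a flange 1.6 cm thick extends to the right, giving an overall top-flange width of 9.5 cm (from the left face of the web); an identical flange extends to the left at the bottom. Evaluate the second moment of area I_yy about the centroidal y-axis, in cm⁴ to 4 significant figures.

I_yy ≈ 729.5 cm⁴

Decompose the section into non-overlapping parts with the origin at the bottom-left of its bounding rectangle.
Web: 1.4 × 13, A = 18.2 cm², x = 8.8 cm, Ī = 2.97267 cm⁴.
Top flange (beyond web): 8.1 × 1.6, A = 12.96 cm², x = 13.55 cm, Ī = 70.8588 cm⁴.
Bottom flange (beyond web): 8.1 × 1.6, A = 12.96 cm², x = 4.05 cm, Ī = 70.8588 cm⁴.
Centroid: x̄ = ΣA·x / ΣA = 8.8 cm.
Transfer each piece to the centroidal y-axis using Ī + A·d² with d = x − 8.8:
  web: d = 0 cm → contributes +2.97267 cm⁴
  top flange (beyond web): d = 4.75 cm → contributes +363.269 cm⁴
  bottom flange (beyond web): d = -4.75 cm → contributes +363.269 cm⁴
Total I = 729.51 cm⁴.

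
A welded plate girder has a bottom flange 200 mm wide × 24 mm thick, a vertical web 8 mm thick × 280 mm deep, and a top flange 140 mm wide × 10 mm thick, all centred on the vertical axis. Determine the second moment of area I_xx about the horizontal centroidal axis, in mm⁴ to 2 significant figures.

Treat the section as a set of non-overlapping primitives; coordinates are from the bounding-box lower-left.
Bottom plate: 200 × 24, A = 4 800 mm², y = 12 mm, Ī = 230 400 mm⁴.
Web plate: 8 × 280, A = 2 240 mm², y = 164 mm, Ī = 14 634 667 mm⁴.
Top plate: 140 × 10, A = 1 400 mm², y = 309 mm, Ī = 11 667 mm⁴.
Centroid: ȳ = ΣA·y / ΣA = 101.6 mm.
Transfer each piece to the horizontal centroidal axis using Ī + A·d² with d = y − 101.6:
  bottom plate: d = -89.61 mm → contributes +38 771 275 mm⁴
  web plate: d = 62.39 mm → contributes +23 354 834 mm⁴
  top plate: d = 207.4 mm → contributes +60 228 478 mm⁴
Total I = 122 354 587 mm⁴.

I_xx ≈ 1.2 × 10⁸ mm⁴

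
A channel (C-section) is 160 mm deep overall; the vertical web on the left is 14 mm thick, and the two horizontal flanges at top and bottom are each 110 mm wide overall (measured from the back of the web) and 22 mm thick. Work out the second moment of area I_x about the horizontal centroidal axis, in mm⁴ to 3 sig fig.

Treat the section as a set of non-overlapping primitives; coordinates are from the bounding-box lower-left.
Web: 14 × 160, A = 2 240 mm², y = 80 mm, Ī = 4 778 667 mm⁴.
Top flange (beyond web): 96 × 22, A = 2 112 mm², y = 149 mm, Ī = 85 184 mm⁴.
Bottom flange (beyond web): 96 × 22, A = 2 112 mm², y = 11 mm, Ī = 85 184 mm⁴.
By symmetry the centroid is at mid-height, ȳ = 80 mm.
Transfer each piece to the horizontal centroidal axis using Ī + A·d² with d = y − 80:
  web: d = 0 mm → contributes +4 778 667 mm⁴
  top flange (beyond web): d = 69 mm → contributes +10 140 416 mm⁴
  bottom flange (beyond web): d = -69 mm → contributes +10 140 416 mm⁴
Total I = 25 059 499 mm⁴.

I_x ≈ 2.51 × 10⁷ mm⁴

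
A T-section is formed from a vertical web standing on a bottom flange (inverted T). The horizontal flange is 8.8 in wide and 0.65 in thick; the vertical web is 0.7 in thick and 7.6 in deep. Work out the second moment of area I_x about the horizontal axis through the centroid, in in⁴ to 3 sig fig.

I_x ≈ 72.7 in⁴

Break the section into simple shapes (no overlaps), measuring from the bottom-left corner of the bounding box.
Flange: 8.8 × 0.65, A = 5.72 in², y = 0.325 in, Ī = 0.20139 in⁴.
Web: 0.7 × 7.6, A = 5.32 in², y = 4.45 in, Ī = 25.607 in⁴.
Centroid: ȳ = ΣA·y / ΣA = 2.3128 in.
Transfer each piece to the horizontal axis through the centroid using Ī + A·d² with d = y − 2.3128:
  flange: d = -1.9878 in → contributes +22.802 in⁴
  web: d = 2.1372 in → contributes +49.907 in⁴
Total I = 72.71 in⁴.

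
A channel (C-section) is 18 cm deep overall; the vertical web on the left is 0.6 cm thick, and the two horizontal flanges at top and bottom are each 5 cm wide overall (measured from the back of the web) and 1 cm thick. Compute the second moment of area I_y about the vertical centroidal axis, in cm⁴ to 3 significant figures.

Split into non-overlapping primitives; take the origin at the lower-left of the bounding box.
Web: 0.6 × 18, A = 10.8 cm², x = 0.3 cm, Ī = 0.324 cm⁴.
Top flange (beyond web): 4.4 × 1, A = 4.4 cm², x = 2.8 cm, Ī = 7.0987 cm⁴.
Bottom flange (beyond web): 4.4 × 1, A = 4.4 cm², x = 2.8 cm, Ī = 7.0987 cm⁴.
Centroid: x̄ = ΣA·x / ΣA = 1.4224 cm.
Transfer each piece to the vertical centroidal axis using Ī + A·d² with d = x − 1.4224:
  web: d = -1.1224 cm → contributes +13.931 cm⁴
  top flange (beyond web): d = 1.3776 cm → contributes +15.448 cm⁴
  bottom flange (beyond web): d = 1.3776 cm → contributes +15.448 cm⁴
Total I = 44.827 cm⁴.

I_y ≈ 44.8 cm⁴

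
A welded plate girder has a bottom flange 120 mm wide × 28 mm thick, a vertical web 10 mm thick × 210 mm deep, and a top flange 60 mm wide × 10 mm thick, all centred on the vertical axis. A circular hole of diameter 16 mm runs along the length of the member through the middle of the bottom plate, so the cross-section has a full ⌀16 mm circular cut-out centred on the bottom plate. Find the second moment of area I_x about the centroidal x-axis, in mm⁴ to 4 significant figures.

Break the section into simple shapes (no overlaps), measuring from the bottom-left corner of the bounding box.
Bottom plate: 120 × 28, A = 3 360 mm², y = 14 mm, Ī = 219 520 mm⁴.
Web plate: 10 × 210, A = 2 100 mm², y = 133 mm, Ī = 7 717 500 mm⁴.
Top plate: 60 × 10, A = 600 mm², y = 243 mm, Ī = 5 000 mm⁴.
Hole (subtracted): ⌀16, A = 201.062 mm², y = 14 mm, Ī = 3216.99 mm⁴.
Centroid: ȳ = ΣA·y / ΣA = 80.1041 mm.
Transfer each piece to the centroidal x-axis using Ī + A·d² with d = y − 80.1041:
  bottom plate: d = -66.1041 mm → contributes +14 901 900 mm⁴
  web plate: d = 52.8959 mm → contributes +13 593 244 mm⁴
  top plate: d = 162.896 mm → contributes +15 926 039 mm⁴
  hole: d = -66.1041 mm → contributes −881 809 mm⁴
Total I = 43 539 374 mm⁴.

I_x ≈ 4.354 × 10⁷ mm⁴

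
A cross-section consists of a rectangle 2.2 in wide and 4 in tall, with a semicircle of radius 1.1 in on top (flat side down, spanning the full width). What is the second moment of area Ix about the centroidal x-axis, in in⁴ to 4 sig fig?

Ix ≈ 21.41 in⁴

Treat the section as a set of non-overlapping primitives; coordinates are from the bounding-box lower-left.
Rectangular body: 2.2 × 4, A = 8.8 in², y = 2 in, Ī = 11.7333 in⁴.
Semicircular cap: semicircle r = 1.1, A = 1.90066 in², y = 4.46685 in, Ī = 0.160695 in⁴.
Centroid: ȳ = ΣA·y / ΣA = 2.43817 in.
Transfer each piece to the centroidal x-axis using Ī + A·d² with d = y − 2.43817:
  rectangular body: d = -0.438165 in → contributes +13.4228 in⁴
  semicircular cap: d = 2.02869 in → contributes +7.98303 in⁴
Total I = 21.4059 in⁴.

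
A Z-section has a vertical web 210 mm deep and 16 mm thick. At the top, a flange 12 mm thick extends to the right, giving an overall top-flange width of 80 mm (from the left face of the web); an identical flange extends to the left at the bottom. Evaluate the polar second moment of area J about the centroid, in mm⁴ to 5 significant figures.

J ≈ 3.0474 × 10⁷ mm⁴

Break the section into simple shapes (no overlaps), measuring from the bottom-left corner of the bounding box.
Web: 16 × 210, A = 3 360 mm², y = 105 mm, Ī = 12 348 000 mm⁴.
Top flange (beyond web): 64 × 12, A = 768 mm², y = 204 mm, Ī = 9 216 mm⁴.
Bottom flange (beyond web): 64 × 12, A = 768 mm², y = 6 mm, Ī = 9 216 mm⁴.
Centroid: ȳ = ΣA·y / ΣA = 105 mm.
Transfer each piece to the centroidal x-axis using Ī + A·d² with d = y − 105:
  web: d = 0 mm → contributes +12 348 000 mm⁴
  top flange (beyond web): d = 99 mm → contributes +7 536 384 mm⁴
  bottom flange (beyond web): d = -99 mm → contributes +7 536 384 mm⁴
Total I = 27 420 768 mm⁴.
For the y-axis: x̄ = 72 mm.
Repeating about the centroidal y-axis gives I_y = 3 053 568 mm⁴.
Polar second moment: J = I_x + I_y = 30 474 336 mm⁴.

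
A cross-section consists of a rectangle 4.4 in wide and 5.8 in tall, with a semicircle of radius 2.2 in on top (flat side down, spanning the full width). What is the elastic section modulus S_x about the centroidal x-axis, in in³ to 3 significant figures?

S_x ≈ 38.0 in³

Split into non-overlapping primitives; take the origin at the lower-left of the bounding box.
Rectangular body: 4.4 × 5.8, A = 25.52 in², y = 2.9 in, Ī = 71.541 in⁴.
Semicircular cap: semicircle r = 2.2, A = 7.6027 in², y = 6.7337 in, Ī = 2.5711 in⁴.
Centroid: ȳ = ΣA·y / ΣA = 3.78 in.
Transfer each piece to the centroidal x-axis using Ī + A·d² with d = y − 3.78:
  rectangular body: d = -0.87995 in → contributes +91.302 in⁴
  semicircular cap: d = 2.9538 in → contributes +68.902 in⁴
Total I = 160.2 in⁴.
Extreme fibre distance c = 4.22 in; S = I/c = 37.962 in³.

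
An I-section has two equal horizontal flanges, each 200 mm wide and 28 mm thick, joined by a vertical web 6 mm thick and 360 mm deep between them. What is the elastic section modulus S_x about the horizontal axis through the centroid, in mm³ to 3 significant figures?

Decompose the section into non-overlapping parts with the origin at the bottom-left of its bounding rectangle.
Bottom flange: 200 × 28, A = 5 600 mm², y = 14 mm, Ī = 365 867 mm⁴.
Web: 6 × 360, A = 2 160 mm², y = 208 mm, Ī = 23 328 000 mm⁴.
Top flange: 200 × 28, A = 5 600 mm², y = 402 mm, Ī = 365 867 mm⁴.
By symmetry the centroid is at mid-height, ȳ = 208 mm.
Transfer each piece to the horizontal axis through the centroid using Ī + A·d² with d = y − 208:
  bottom flange: d = -194 mm → contributes +211 127 467 mm⁴
  web: d = 0 mm → contributes +23 328 000 mm⁴
  top flange: d = 194 mm → contributes +211 127 467 mm⁴
Total I = 445 582 933 mm⁴.
Extreme fibre distance c = 208 mm; S = I/c = 2 142 226 mm³.

S_x ≈ 2.14 × 10⁶ mm³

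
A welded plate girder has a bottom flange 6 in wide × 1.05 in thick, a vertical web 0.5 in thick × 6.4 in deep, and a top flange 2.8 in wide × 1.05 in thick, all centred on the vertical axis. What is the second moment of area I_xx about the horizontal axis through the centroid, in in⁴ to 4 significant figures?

I_xx ≈ 127.4 in⁴

Break the section into simple shapes (no overlaps), measuring from the bottom-left corner of the bounding box.
Bottom plate: 6 × 1.05, A = 6.3 in², y = 0.525 in, Ī = 0.578813 in⁴.
Web plate: 0.5 × 6.4, A = 3.2 in², y = 4.25 in, Ī = 10.9227 in⁴.
Top plate: 2.8 × 1.05, A = 2.94 in², y = 7.975 in, Ī = 0.270113 in⁴.
Centroid: ȳ = ΣA·y / ΣA = 3.24389 in.
Transfer each piece to the horizontal axis through the centroid using Ī + A·d² with d = y − 3.24389:
  bottom plate: d = -2.71889 in → contributes +47.1507 in⁴
  web plate: d = 1.00611 in → contributes +14.1619 in⁴
  top plate: d = 4.73111 in → contributes +66.0773 in⁴
Total I = 127.39 in⁴.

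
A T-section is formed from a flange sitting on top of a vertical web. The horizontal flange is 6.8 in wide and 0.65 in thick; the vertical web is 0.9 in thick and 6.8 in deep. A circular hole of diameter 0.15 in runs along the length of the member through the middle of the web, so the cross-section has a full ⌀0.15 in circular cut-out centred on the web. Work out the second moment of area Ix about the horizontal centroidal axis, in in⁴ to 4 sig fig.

Ix ≈ 59.31 in⁴

Treat the section as a set of non-overlapping primitives; coordinates are from the bounding-box lower-left.
Flange: 6.8 × 0.65, A = 4.42 in², y = 7.125 in, Ī = 0.155621 in⁴.
Web: 0.9 × 6.8, A = 6.12 in², y = 3.4 in, Ī = 23.5824 in⁴.
Hole (subtracted): ⌀0.15, A = 0.0176715 in², y = 3.4 in, Ī = 0.0000248505 in⁴.
Centroid: ȳ = ΣA·y / ΣA = 4.96472 in.
Transfer each piece to the horizontal centroidal axis using Ī + A·d² with d = y − 4.96472:
  flange: d = 2.16028 in → contributes +20.7829 in⁴
  web: d = -1.56472 in → contributes +38.5663 in⁴
  hole: d = -1.56472 in → contributes −0.0432908 in⁴
Total I = 59.3059 in⁴.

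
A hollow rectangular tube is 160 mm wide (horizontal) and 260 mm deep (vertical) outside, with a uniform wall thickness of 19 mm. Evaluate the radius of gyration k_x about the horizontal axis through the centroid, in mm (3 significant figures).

Break the section into simple shapes (no overlaps), measuring from the bottom-left corner of the bounding box.
Outer rectangle: 160 × 260, A = 41 600 mm², y = 130 mm, Ī = 234 346 667 mm⁴.
Inner void (subtracted): 122 × 222, A = 27 084 mm², y = 130 mm, Ī = 111 233 988 mm⁴.
By symmetry the centroid is at mid-height, ȳ = 130 mm.
All pieces are centred on the horizontal axis through the centroid, so I = ΣĪ (holes subtracted) = 123 112 679 mm⁴.
Radius of gyration: k = √(I/A) = √(123 112 679 / 14 516) = 92.093 mm.

k_x ≈ 92.1 mm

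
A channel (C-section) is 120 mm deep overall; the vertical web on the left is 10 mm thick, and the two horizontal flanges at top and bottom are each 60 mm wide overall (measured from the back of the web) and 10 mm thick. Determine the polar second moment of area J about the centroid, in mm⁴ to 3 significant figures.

Split into non-overlapping primitives; take the origin at the lower-left of the bounding box.
Web: 10 × 120, A = 1 200 mm², y = 60 mm, Ī = 1 440 000 mm⁴.
Top flange (beyond web): 50 × 10, A = 500 mm², y = 115 mm, Ī = 4166.7 mm⁴.
Bottom flange (beyond web): 50 × 10, A = 500 mm², y = 5 mm, Ī = 4166.7 mm⁴.
By symmetry the centroid is at mid-height, ȳ = 60 mm.
Transfer each piece to the centroidal x-axis using Ī + A·d² with d = y − 60:
  web: d = 0 mm → contributes +1 440 000 mm⁴
  top flange (beyond web): d = 55 mm → contributes +1 516 667 mm⁴
  bottom flange (beyond web): d = -55 mm → contributes +1 516 667 mm⁴
Total I = 4 473 333 mm⁴.
For the y-axis: x̄ = 18.636 mm.
Repeating about the centroidal y-axis gives I_y = 709 242 mm⁴.
Polar second moment: J = I_x + I_y = 5 182 576 mm⁴.

J ≈ 5.18 × 10⁶ mm⁴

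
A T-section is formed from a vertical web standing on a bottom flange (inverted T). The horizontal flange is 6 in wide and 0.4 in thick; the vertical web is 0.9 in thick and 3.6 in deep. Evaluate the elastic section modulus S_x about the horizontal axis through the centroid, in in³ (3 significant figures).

S_x ≈ 3.41 in³

Treat the section as a set of non-overlapping primitives; coordinates are from the bounding-box lower-left.
Flange: 6 × 0.4, A = 2.4 in², y = 0.2 in, Ī = 0.032 in⁴.
Web: 0.9 × 3.6, A = 3.24 in², y = 2.2 in, Ī = 3.4992 in⁴.
Centroid: ȳ = ΣA·y / ΣA = 1.3489 in.
Transfer each piece to the horizontal axis through the centroid using Ī + A·d² with d = y − 1.3489:
  flange: d = -1.1489 in → contributes +3.2001 in⁴
  web: d = 0.85106 in → contributes +5.846 in⁴
Total I = 9.0461 in⁴.
Extreme fibre distance c = 2.6511 in; S = I/c = 3.4123 in³.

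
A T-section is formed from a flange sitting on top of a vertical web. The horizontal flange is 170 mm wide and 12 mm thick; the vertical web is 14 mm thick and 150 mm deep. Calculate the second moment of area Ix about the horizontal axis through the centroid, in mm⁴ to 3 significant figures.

Ix ≈ 1.08 × 10⁷ mm⁴

Treat the section as a set of non-overlapping primitives; coordinates are from the bounding-box lower-left.
Flange: 170 × 12, A = 2 040 mm², y = 156 mm, Ī = 24 480 mm⁴.
Web: 14 × 150, A = 2 100 mm², y = 75 mm, Ī = 3 937 500 mm⁴.
Centroid: ȳ = ΣA·y / ΣA = 114.91 mm.
Transfer each piece to the horizontal axis through the centroid using Ī + A·d² with d = y − 114.91:
  flange: d = 41.087 mm → contributes +3 468 282 mm⁴
  web: d = -39.913 mm → contributes +7 282 907 mm⁴
Total I = 10 751 189 mm⁴.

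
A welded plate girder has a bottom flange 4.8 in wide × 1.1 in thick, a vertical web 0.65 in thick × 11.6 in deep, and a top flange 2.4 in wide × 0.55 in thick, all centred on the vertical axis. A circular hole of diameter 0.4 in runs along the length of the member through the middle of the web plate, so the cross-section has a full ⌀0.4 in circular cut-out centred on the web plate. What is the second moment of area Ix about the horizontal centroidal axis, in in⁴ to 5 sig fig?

Split into non-overlapping primitives; take the origin at the lower-left of the bounding box.
Bottom plate: 4.8 × 1.1, A = 5.28 in², y = 0.55 in, Ī = 0.5324 in⁴.
Web plate: 0.65 × 11.6, A = 7.54 in², y = 6.9 in, Ī = 84.54853 in⁴.
Top plate: 2.4 × 0.55, A = 1.32 in², y = 12.975 in, Ī = 0.033275 in⁴.
Hole (subtracted): ⌀0.4, A = 0.1256637 in², y = 6.9 in, Ī = 0.001256637 in⁴.
Centroid: ȳ = ΣA·y / ΣA = 5.079793 in.
Transfer each piece to the horizontal centroidal axis using Ī + A·d² with d = y − 5.079793:
  bottom plate: d = -4.529793 in → contributes +108.8728 in⁴
  web plate: d = 1.820207 in → contributes +109.5297 in⁴
  top plate: d = 7.895207 in → contributes +82.31455 in⁴
  hole: d = 1.820207 in → contributes −0.4176 in⁴
Total I = 300.2995 in⁴.

Ix ≈ 300.30 in⁴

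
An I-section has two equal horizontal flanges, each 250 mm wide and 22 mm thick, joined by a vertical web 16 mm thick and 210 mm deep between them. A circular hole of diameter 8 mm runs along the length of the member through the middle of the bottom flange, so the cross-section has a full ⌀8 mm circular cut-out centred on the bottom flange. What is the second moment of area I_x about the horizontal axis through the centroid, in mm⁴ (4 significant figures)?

Split into non-overlapping primitives; take the origin at the lower-left of the bounding box.
Bottom flange: 250 × 22, A = 5 500 mm², y = 11 mm, Ī = 221 833 mm⁴.
Web: 16 × 210, A = 3 360 mm², y = 127 mm, Ī = 12 348 000 mm⁴.
Top flange: 250 × 22, A = 5 500 mm², y = 243 mm, Ī = 221 833 mm⁴.
Hole (subtracted): ⌀8, A = 50.2655 mm², y = 11 mm, Ī = 201.062 mm⁴.
Centroid: ȳ = ΣA·y / ΣA = 127.407 mm.
Transfer each piece to the horizontal axis through the centroid using Ī + A·d² with d = y − 127.407:
  bottom flange: d = -116.407 mm → contributes +74 750 679 mm⁴
  web: d = -0.407471 mm → contributes +12 348 558 mm⁴
  top flange: d = 115.593 mm → contributes +73 710 814 mm⁴
  hole: d = -116.407 mm → contributes −681 333 mm⁴
Total I = 160 128 717 mm⁴.

I_x ≈ 1.601 × 10⁸ mm⁴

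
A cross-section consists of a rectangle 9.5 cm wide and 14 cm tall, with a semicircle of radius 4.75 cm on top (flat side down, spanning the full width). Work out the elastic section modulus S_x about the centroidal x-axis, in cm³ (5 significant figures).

S_x ≈ 457.02 cm³

Break the section into simple shapes (no overlaps), measuring from the bottom-left corner of the bounding box.
Rectangular body: 9.5 × 14, A = 133 cm², y = 7 cm, Ī = 2172.333 cm⁴.
Semicircular cap: semicircle r = 4.75, A = 35.44109 cm², y = 16.01596 cm, Ī = 55.87358 cm⁴.
Centroid: ȳ = ΣA·y / ΣA = 8.897017 cm.
Transfer each piece to the centroidal x-axis using Ī + A·d² with d = y − 8.897017:
  rectangular body: d = -1.897017 cm → contributes +2650.957 cm⁴
  semicircular cap: d = 7.118946 cm → contributes +1852.007 cm⁴
Total I = 4502.963 cm⁴.
Extreme fibre distance c = 9.852983 cm; S = I/c = 457.0152 cm³.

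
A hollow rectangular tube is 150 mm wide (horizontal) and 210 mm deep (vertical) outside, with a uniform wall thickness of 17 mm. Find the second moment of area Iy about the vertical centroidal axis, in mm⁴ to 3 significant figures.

Iy ≈ 3.62 × 10⁷ mm⁴

Decompose the section into non-overlapping parts with the origin at the bottom-left of its bounding rectangle.
Outer rectangle: 150 × 210, A = 31 500 mm², x = 75 mm, Ī = 59 062 500 mm⁴.
Inner void (subtracted): 116 × 176, A = 20 416 mm², x = 75 mm, Ī = 22 893 141 mm⁴.
By symmetry the centroid is at mid-width, x̄ = 75 mm.
All pieces are centred on the vertical centroidal axis, so I = ΣĪ (holes subtracted) = 36 169 359 mm⁴.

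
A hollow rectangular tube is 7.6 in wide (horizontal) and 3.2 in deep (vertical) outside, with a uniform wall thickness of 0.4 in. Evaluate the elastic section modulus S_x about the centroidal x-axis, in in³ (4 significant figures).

Split into non-overlapping primitives; take the origin at the lower-left of the bounding box.
Outer rectangle: 7.6 × 3.2, A = 24.32 in², y = 1.6 in, Ī = 20.7531 in⁴.
Inner void (subtracted): 6.8 × 2.4, A = 16.32 in², y = 1.6 in, Ī = 7.8336 in⁴.
By symmetry the centroid is at mid-height, ȳ = 1.6 in.
All pieces are centred on the centroidal x-axis, so I = ΣĪ (holes subtracted) = 12.9195 in⁴.
Extreme fibre distance c = 1.6 in; S = I/c = 8.07467 in³.

S_x ≈ 8.075 in³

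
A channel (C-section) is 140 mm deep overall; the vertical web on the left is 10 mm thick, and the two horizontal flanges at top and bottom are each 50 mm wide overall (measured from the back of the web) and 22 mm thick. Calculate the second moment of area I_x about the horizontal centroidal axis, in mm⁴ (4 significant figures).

Decompose the section into non-overlapping parts with the origin at the bottom-left of its bounding rectangle.
Web: 10 × 140, A = 1 400 mm², y = 70 mm, Ī = 2 286 667 mm⁴.
Top flange (beyond web): 40 × 22, A = 880 mm², y = 129 mm, Ī = 35493.3 mm⁴.
Bottom flange (beyond web): 40 × 22, A = 880 mm², y = 11 mm, Ī = 35493.3 mm⁴.
By symmetry the centroid is at mid-height, ȳ = 70 mm.
Transfer each piece to the horizontal centroidal axis using Ī + A·d² with d = y − 70:
  web: d = 0 mm → contributes +2 286 667 mm⁴
  top flange (beyond web): d = 59 mm → contributes +3 098 773 mm⁴
  bottom flange (beyond web): d = -59 mm → contributes +3 098 773 mm⁴
Total I = 8 484 213 mm⁴.

I_x ≈ 8.484 × 10⁶ mm⁴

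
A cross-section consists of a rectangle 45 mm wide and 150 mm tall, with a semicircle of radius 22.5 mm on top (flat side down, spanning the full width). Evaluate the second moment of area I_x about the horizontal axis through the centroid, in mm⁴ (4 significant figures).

Split into non-overlapping primitives; take the origin at the lower-left of the bounding box.
Rectangular body: 45 × 150, A = 6 750 mm², y = 75 mm, Ī = 12 656 250 mm⁴.
Semicircular cap: semicircle r = 22.5, A = 795.216 mm², y = 159.549 mm, Ī = 28129.5 mm⁴.
Centroid: ȳ = ΣA·y / ΣA = 83.9109 mm.
Transfer each piece to the horizontal axis through the centroid using Ī + A·d² with d = y − 83.9109:
  rectangular body: d = -8.91093 mm → contributes +13 192 232 mm⁴
  semicircular cap: d = 75.6384 mm → contributes +4 577 687 mm⁴
Total I = 17 769 919 mm⁴.

I_x ≈ 1.777 × 10⁷ mm⁴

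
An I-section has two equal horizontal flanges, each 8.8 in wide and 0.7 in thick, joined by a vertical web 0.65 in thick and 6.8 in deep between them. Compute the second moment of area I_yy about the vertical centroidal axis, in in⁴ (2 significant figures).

I_yy ≈ 80 in⁴

Split into non-overlapping primitives; take the origin at the lower-left of the bounding box.
Bottom flange: 8.8 × 0.7, A = 6.16 in², x = 4.4 in, Ī = 39.75 in⁴.
Web: 0.65 × 6.8, A = 4.42 in², x = 4.4 in, Ī = 0.1556 in⁴.
Top flange: 8.8 × 0.7, A = 6.16 in², x = 4.4 in, Ī = 39.75 in⁴.
By symmetry the centroid is at mid-width, x̄ = 4.4 in.
All pieces are centred on the vertical centroidal axis, so I = ΣĪ = 79.66 in⁴.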